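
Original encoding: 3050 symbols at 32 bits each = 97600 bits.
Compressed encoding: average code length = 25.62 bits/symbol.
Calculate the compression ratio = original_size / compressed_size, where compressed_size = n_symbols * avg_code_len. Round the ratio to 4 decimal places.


original_size = n_symbols * orig_bits = 3050 * 32 = 97600 bits
compressed_size = n_symbols * avg_code_len = 3050 * 25.62 = 78141.0 bits
ratio = original_size / compressed_size = 97600 / 78141.0 = 1.249

Compression ratio = 1.249


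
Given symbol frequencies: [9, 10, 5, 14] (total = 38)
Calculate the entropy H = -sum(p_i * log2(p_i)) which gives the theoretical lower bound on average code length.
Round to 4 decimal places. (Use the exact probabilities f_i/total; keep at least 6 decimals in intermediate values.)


Per-symbol terms -p_i * log2(p_i) with p_i = f_i/38:
  p = 9/38 = 0.236842: log2(p) = -2.078003, -p*log2(p) = 0.492158
  p = 10/38 = 0.263158: log2(p) = -1.925999, -p*log2(p) = 0.506842
  p = 5/38 = 0.131579: log2(p) = -2.925999, -p*log2(p) = 0.385000
  p = 14/38 = 0.368421: log2(p) = -1.440573, -p*log2(p) = 0.530737
H = 0.492158 + 0.506842 + 0.385000 + 0.530737 = 1.914737

H = 1.9147 bits/symbol


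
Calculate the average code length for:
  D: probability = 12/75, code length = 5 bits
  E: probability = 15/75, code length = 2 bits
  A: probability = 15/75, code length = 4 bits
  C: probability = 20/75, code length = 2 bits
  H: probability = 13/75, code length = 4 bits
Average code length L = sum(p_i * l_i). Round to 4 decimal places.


Weighted contributions p_i * l_i:
  D: (12/75) * 5 = 60/75
  E: (15/75) * 2 = 30/75
  A: (15/75) * 4 = 60/75
  C: (20/75) * 2 = 40/75
  H: (13/75) * 4 = 52/75
Sum = (60 + 30 + 60 + 40 + 52)/75 = 242/75

L = 242/75 = 3.2267 bits/symbol


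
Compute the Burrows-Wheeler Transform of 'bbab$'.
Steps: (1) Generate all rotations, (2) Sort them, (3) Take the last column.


Rotations (sorted):
  0: $bbab -> last char: b
  1: ab$bb -> last char: b
  2: b$bba -> last char: a
  3: bab$b -> last char: b
  4: bbab$ -> last char: $


BWT = bbab$


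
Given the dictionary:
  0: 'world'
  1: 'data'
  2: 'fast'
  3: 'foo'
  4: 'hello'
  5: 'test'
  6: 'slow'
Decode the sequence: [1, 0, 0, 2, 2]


Look up each index in the dictionary:
  1 -> 'data'
  0 -> 'world'
  0 -> 'world'
  2 -> 'fast'
  2 -> 'fast'

Decoded: "data world world fast fast"


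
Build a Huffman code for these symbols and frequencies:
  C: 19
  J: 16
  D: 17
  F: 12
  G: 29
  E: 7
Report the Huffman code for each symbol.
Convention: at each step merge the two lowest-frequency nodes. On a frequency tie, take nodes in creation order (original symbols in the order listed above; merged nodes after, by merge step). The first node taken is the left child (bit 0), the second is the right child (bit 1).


Huffman tree construction:
Step 1: Merge E(7) + F(12) = 19
Step 2: Merge J(16) + D(17) = 33
Step 3: Merge C(19) + (E+F)(19) = 38
Step 4: Merge G(29) + (J+D)(33) = 62
Step 5: Merge (C+(E+F))(38) + (G+(J+D))(62) = 100
Read each symbol's code off the tree from the root (left child = 0, right child = 1).

Codes:
  C: 00 (length 2)
  J: 110 (length 3)
  D: 111 (length 3)
  F: 011 (length 3)
  G: 10 (length 2)
  E: 010 (length 3)
Average code length: 252/100 = 2.5200 bits/symbol


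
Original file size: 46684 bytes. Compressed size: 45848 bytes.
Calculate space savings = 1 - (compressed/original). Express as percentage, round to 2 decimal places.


ratio = compressed/original = 45848/46684 = 0.982092
savings = 1 - ratio = 1 - 0.982092 = 0.017908
as a percentage: 0.017908 * 100 = 1.79%

Space savings = 1 - 45848/46684 = 1.79%


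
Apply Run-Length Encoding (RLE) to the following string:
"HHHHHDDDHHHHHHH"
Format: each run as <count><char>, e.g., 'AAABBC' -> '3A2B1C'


Scanning runs left to right:
  i=0: run of 'H' x 5 -> '5H'
  i=5: run of 'D' x 3 -> '3D'
  i=8: run of 'H' x 7 -> '7H'

RLE = 5H3D7H


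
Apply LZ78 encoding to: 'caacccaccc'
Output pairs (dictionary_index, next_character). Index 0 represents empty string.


LZ78 encoding steps:
Dictionary: {0: ''}
Step 1: w='' (idx 0), next='c' -> output (0, 'c'), add 'c' as idx 1
Step 2: w='' (idx 0), next='a' -> output (0, 'a'), add 'a' as idx 2
Step 3: w='a' (idx 2), next='c' -> output (2, 'c'), add 'ac' as idx 3
Step 4: w='c' (idx 1), next='c' -> output (1, 'c'), add 'cc' as idx 4
Step 5: w='ac' (idx 3), next='c' -> output (3, 'c'), add 'acc' as idx 5
Step 6: w='c' (idx 1), end of input -> output (1, '')


Encoded: [(0, 'c'), (0, 'a'), (2, 'c'), (1, 'c'), (3, 'c'), (1, '')]


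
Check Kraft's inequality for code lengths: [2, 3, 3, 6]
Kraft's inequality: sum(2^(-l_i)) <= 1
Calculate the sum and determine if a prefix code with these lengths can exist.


Sum = 2^(-2) + 2^(-3) + 2^(-3) + 2^(-6)
    = 0.25 + 0.125 + 0.125 + 0.015625
    = 33/64 = 0.515625
Since 0.515625 <= 1, Kraft's inequality IS satisfied.
A prefix code with these lengths CAN exist.

Kraft sum = 0.515625. Satisfied.


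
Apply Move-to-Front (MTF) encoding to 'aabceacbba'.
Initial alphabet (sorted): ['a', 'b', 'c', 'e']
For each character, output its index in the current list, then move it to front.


MTF encoding:
'a': index 0 in ['a', 'b', 'c', 'e'] -> ['a', 'b', 'c', 'e']
'a': index 0 in ['a', 'b', 'c', 'e'] -> ['a', 'b', 'c', 'e']
'b': index 1 in ['a', 'b', 'c', 'e'] -> ['b', 'a', 'c', 'e']
'c': index 2 in ['b', 'a', 'c', 'e'] -> ['c', 'b', 'a', 'e']
'e': index 3 in ['c', 'b', 'a', 'e'] -> ['e', 'c', 'b', 'a']
'a': index 3 in ['e', 'c', 'b', 'a'] -> ['a', 'e', 'c', 'b']
'c': index 2 in ['a', 'e', 'c', 'b'] -> ['c', 'a', 'e', 'b']
'b': index 3 in ['c', 'a', 'e', 'b'] -> ['b', 'c', 'a', 'e']
'b': index 0 in ['b', 'c', 'a', 'e'] -> ['b', 'c', 'a', 'e']
'a': index 2 in ['b', 'c', 'a', 'e'] -> ['a', 'b', 'c', 'e']


Output: [0, 0, 1, 2, 3, 3, 2, 3, 0, 2]


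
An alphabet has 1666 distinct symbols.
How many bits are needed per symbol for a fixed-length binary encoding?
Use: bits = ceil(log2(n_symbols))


log2(1666) = 10.7022
Bracket: 2^10 = 1024 < 1666 <= 2^11 = 2048
So ceil(log2(1666)) = 11

bits = ceil(log2(1666)) = ceil(10.7022) = 11 bits


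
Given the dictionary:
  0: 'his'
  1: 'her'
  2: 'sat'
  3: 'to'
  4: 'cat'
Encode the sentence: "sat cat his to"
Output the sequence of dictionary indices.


Look up each word in the dictionary:
  'sat' -> 2
  'cat' -> 4
  'his' -> 0
  'to' -> 3

Encoded: [2, 4, 0, 3]


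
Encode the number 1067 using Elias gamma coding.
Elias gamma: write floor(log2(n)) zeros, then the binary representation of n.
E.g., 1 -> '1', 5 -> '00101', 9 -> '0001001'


num_bits = floor(log2(1067)) + 1 = 11
leading_zeros = num_bits - 1 = 10
binary(1067) = 10000101011

Elias gamma(1067) = '0000000000' + '10000101011' = 000000000010000101011 (21 bits)


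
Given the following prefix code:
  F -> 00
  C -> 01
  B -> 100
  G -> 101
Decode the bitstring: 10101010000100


Decoding step by step:
Bits 101 -> G
Bits 01 -> C
Bits 01 -> C
Bits 00 -> F
Bits 00 -> F
Bits 100 -> B


Decoded message: GCCFFB


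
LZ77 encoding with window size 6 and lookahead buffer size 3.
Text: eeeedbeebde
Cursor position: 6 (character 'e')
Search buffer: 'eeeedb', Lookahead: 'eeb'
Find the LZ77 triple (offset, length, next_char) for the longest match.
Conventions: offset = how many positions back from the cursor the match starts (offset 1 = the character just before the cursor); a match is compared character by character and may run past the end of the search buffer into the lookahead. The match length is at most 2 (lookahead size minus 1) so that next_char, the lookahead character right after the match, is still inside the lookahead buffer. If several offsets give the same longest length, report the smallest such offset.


Try each offset into the search buffer:
  offset=1 (pos 5, char 'b'): match length 0
  offset=2 (pos 4, char 'd'): match length 0
  offset=3 (pos 3, char 'e'): match length 1
  offset=4 (pos 2, char 'e'): match length 2
  offset=5 (pos 1, char 'e'): match length 2
  offset=6 (pos 0, char 'e'): match length 2
Longest match has length 2, found at offsets 4, 5, 6; take the smallest, offset 4.
next_char = character at position 6 + 2 = 8 -> 'b'

Best match: offset=4, length=2 (matching 'ee' starting at position 2)
LZ77 triple: (4, 2, 'b')


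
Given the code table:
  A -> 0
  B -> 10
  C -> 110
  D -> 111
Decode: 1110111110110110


Decoding:
111 -> D
0 -> A
111 -> D
110 -> C
110 -> C
110 -> C


Result: DADCCC


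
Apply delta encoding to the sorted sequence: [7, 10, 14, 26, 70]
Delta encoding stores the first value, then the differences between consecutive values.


First value: 7
Deltas:
  10 - 7 = 3
  14 - 10 = 4
  26 - 14 = 12
  70 - 26 = 44


Delta encoded: [7, 3, 4, 12, 44]


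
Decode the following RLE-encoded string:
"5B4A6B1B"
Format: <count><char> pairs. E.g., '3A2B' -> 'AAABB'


Expanding each <count><char> pair:
  5B -> 'BBBBB'
  4A -> 'AAAA'
  6B -> 'BBBBBB'
  1B -> 'B'

Decoded = BBBBBAAAABBBBBBB


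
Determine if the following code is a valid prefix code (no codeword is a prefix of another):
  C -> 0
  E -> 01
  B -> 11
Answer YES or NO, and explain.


Checking each pair (does one codeword prefix another?):
  C='0' vs E='01': prefix -- VIOLATION

NO -- this is NOT a valid prefix code. C (0) is a prefix of E (01).


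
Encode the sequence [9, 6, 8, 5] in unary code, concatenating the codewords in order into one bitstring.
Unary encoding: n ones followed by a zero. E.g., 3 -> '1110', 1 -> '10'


Encode each number as n ones followed by a terminating 0:
  9 -> 1111111110 (10 bits)
  6 -> 1111110 (7 bits)
  8 -> 111111110 (9 bits)
  5 -> 111110 (6 bits)
Total length = 10 + 7 + 9 + 6 = 32 bits.

Unary([9, 6, 8, 5]) = 11111111101111110111111110111110 (32 bits)


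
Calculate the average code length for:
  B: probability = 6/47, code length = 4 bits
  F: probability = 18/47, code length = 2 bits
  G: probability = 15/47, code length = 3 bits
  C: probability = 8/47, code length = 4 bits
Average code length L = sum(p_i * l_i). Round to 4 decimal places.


Weighted contributions p_i * l_i:
  B: (6/47) * 4 = 24/47
  F: (18/47) * 2 = 36/47
  G: (15/47) * 3 = 45/47
  C: (8/47) * 4 = 32/47
Sum = (24 + 36 + 45 + 32)/47 = 137/47

L = 137/47 = 2.9149 bits/symbol


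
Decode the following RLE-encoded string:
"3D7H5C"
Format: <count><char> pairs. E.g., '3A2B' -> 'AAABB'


Expanding each <count><char> pair:
  3D -> 'DDD'
  7H -> 'HHHHHHH'
  5C -> 'CCCCC'

Decoded = DDDHHHHHHHCCCCC


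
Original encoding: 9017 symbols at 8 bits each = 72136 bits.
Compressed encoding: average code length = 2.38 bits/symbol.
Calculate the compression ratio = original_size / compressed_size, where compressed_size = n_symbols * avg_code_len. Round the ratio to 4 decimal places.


original_size = n_symbols * orig_bits = 9017 * 8 = 72136 bits
compressed_size = n_symbols * avg_code_len = 9017 * 2.38 = 21460.46 bits
ratio = original_size / compressed_size = 72136 / 21460.46 = 3.3613

Compression ratio = 3.3613


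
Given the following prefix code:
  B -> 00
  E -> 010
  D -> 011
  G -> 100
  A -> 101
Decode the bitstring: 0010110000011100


Decoding step by step:
Bits 00 -> B
Bits 101 -> A
Bits 100 -> G
Bits 00 -> B
Bits 011 -> D
Bits 100 -> G


Decoded message: BAGBDG


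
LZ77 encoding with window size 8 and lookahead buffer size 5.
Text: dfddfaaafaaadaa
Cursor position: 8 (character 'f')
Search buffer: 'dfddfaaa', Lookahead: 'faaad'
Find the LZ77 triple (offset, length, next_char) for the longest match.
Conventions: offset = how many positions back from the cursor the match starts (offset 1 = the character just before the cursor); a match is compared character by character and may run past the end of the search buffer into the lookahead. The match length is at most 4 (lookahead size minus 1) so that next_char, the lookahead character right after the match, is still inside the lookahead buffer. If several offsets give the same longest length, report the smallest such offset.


Try each offset into the search buffer:
  offset=1 (pos 7, char 'a'): match length 0
  offset=2 (pos 6, char 'a'): match length 0
  offset=3 (pos 5, char 'a'): match length 0
  offset=4 (pos 4, char 'f'): match length 4
  offset=5 (pos 3, char 'd'): match length 0
  offset=6 (pos 2, char 'd'): match length 0
  offset=7 (pos 1, char 'f'): match length 1
  offset=8 (pos 0, char 'd'): match length 0
Longest match has length 4 at offset 4.
next_char = character at position 8 + 4 = 12 -> 'd'

Best match: offset=4, length=4 (matching 'faaa' starting at position 4)
LZ77 triple: (4, 4, 'd')


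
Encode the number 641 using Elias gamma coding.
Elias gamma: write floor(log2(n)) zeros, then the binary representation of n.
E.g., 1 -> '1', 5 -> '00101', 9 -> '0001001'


num_bits = floor(log2(641)) + 1 = 10
leading_zeros = num_bits - 1 = 9
binary(641) = 1010000001

Elias gamma(641) = '000000000' + '1010000001' = 0000000001010000001 (19 bits)


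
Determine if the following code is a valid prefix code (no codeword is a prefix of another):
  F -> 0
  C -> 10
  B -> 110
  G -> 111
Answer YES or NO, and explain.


Checking each pair (does one codeword prefix another?):
  F='0' vs C='10': no prefix
  F='0' vs B='110': no prefix
  F='0' vs G='111': no prefix
  C='10' vs F='0': no prefix
  C='10' vs B='110': no prefix
  C='10' vs G='111': no prefix
  B='110' vs F='0': no prefix
  B='110' vs C='10': no prefix
  B='110' vs G='111': no prefix
  G='111' vs F='0': no prefix
  G='111' vs C='10': no prefix
  G='111' vs B='110': no prefix
No violation found over all pairs.

YES -- this is a valid prefix code. No codeword is a prefix of any other codeword.


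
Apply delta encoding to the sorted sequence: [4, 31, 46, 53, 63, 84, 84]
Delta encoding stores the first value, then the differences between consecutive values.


First value: 4
Deltas:
  31 - 4 = 27
  46 - 31 = 15
  53 - 46 = 7
  63 - 53 = 10
  84 - 63 = 21
  84 - 84 = 0


Delta encoded: [4, 27, 15, 7, 10, 21, 0]


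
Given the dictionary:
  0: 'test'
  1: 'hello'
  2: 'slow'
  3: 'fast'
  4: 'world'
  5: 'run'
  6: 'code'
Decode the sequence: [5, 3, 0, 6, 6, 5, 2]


Look up each index in the dictionary:
  5 -> 'run'
  3 -> 'fast'
  0 -> 'test'
  6 -> 'code'
  6 -> 'code'
  5 -> 'run'
  2 -> 'slow'

Decoded: "run fast test code code run slow"


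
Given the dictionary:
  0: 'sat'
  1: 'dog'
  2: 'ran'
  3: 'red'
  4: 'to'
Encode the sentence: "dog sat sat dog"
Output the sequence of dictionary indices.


Look up each word in the dictionary:
  'dog' -> 1
  'sat' -> 0
  'sat' -> 0
  'dog' -> 1

Encoded: [1, 0, 0, 1]


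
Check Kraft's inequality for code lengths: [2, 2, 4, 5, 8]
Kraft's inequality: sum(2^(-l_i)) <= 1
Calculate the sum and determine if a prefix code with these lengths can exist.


Sum = 2^(-2) + 2^(-2) + 2^(-4) + 2^(-5) + 2^(-8)
    = 0.25 + 0.25 + 0.0625 + 0.03125 + 0.00390625
    = 153/256 = 0.59765625
Since 0.59765625 <= 1, Kraft's inequality IS satisfied.
A prefix code with these lengths CAN exist.

Kraft sum = 0.59765625. Satisfied.


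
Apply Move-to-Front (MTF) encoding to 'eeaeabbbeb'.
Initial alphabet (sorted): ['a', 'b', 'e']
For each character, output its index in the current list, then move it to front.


MTF encoding:
'e': index 2 in ['a', 'b', 'e'] -> ['e', 'a', 'b']
'e': index 0 in ['e', 'a', 'b'] -> ['e', 'a', 'b']
'a': index 1 in ['e', 'a', 'b'] -> ['a', 'e', 'b']
'e': index 1 in ['a', 'e', 'b'] -> ['e', 'a', 'b']
'a': index 1 in ['e', 'a', 'b'] -> ['a', 'e', 'b']
'b': index 2 in ['a', 'e', 'b'] -> ['b', 'a', 'e']
'b': index 0 in ['b', 'a', 'e'] -> ['b', 'a', 'e']
'b': index 0 in ['b', 'a', 'e'] -> ['b', 'a', 'e']
'e': index 2 in ['b', 'a', 'e'] -> ['e', 'b', 'a']
'b': index 1 in ['e', 'b', 'a'] -> ['b', 'e', 'a']


Output: [2, 0, 1, 1, 1, 2, 0, 0, 2, 1]


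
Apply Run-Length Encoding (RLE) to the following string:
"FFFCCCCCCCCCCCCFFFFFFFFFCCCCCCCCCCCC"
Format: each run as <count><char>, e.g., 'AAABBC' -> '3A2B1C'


Scanning runs left to right:
  i=0: run of 'F' x 3 -> '3F'
  i=3: run of 'C' x 12 -> '12C'
  i=15: run of 'F' x 9 -> '9F'
  i=24: run of 'C' x 12 -> '12C'

RLE = 3F12C9F12C


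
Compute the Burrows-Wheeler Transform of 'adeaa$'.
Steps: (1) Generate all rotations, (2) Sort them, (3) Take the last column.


Rotations (sorted):
  0: $adeaa -> last char: a
  1: a$adea -> last char: a
  2: aa$ade -> last char: e
  3: adeaa$ -> last char: $
  4: deaa$a -> last char: a
  5: eaa$ad -> last char: d


BWT = aae$ad


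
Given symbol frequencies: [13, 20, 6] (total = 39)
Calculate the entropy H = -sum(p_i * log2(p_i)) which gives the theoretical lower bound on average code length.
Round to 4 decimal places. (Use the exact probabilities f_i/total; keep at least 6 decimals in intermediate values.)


Per-symbol terms -p_i * log2(p_i) with p_i = f_i/39:
  p = 13/39 = 0.333333: log2(p) = -1.584963, -p*log2(p) = 0.528321
  p = 20/39 = 0.512821: log2(p) = -0.963474, -p*log2(p) = 0.494089
  p = 6/39 = 0.153846: log2(p) = -2.700440, -p*log2(p) = 0.415452
H = 0.528321 + 0.494089 + 0.415452 = 1.437862

H = 1.4379 bits/symbol


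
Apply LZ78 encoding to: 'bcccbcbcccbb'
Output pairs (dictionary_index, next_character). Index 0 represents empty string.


LZ78 encoding steps:
Dictionary: {0: ''}
Step 1: w='' (idx 0), next='b' -> output (0, 'b'), add 'b' as idx 1
Step 2: w='' (idx 0), next='c' -> output (0, 'c'), add 'c' as idx 2
Step 3: w='c' (idx 2), next='c' -> output (2, 'c'), add 'cc' as idx 3
Step 4: w='b' (idx 1), next='c' -> output (1, 'c'), add 'bc' as idx 4
Step 5: w='bc' (idx 4), next='c' -> output (4, 'c'), add 'bcc' as idx 5
Step 6: w='c' (idx 2), next='b' -> output (2, 'b'), add 'cb' as idx 6
Step 7: w='b' (idx 1), end of input -> output (1, '')


Encoded: [(0, 'b'), (0, 'c'), (2, 'c'), (1, 'c'), (4, 'c'), (2, 'b'), (1, '')]


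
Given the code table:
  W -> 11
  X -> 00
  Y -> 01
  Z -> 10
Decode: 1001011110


Decoding:
10 -> Z
01 -> Y
01 -> Y
11 -> W
10 -> Z


Result: ZYYWZ


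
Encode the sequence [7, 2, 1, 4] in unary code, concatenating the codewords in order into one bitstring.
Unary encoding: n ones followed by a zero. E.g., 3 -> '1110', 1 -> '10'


Encode each number as n ones followed by a terminating 0:
  7 -> 11111110 (8 bits)
  2 -> 110 (3 bits)
  1 -> 10 (2 bits)
  4 -> 11110 (5 bits)
Total length = 8 + 3 + 2 + 5 = 18 bits.

Unary([7, 2, 1, 4]) = 111111101101011110 (18 bits)


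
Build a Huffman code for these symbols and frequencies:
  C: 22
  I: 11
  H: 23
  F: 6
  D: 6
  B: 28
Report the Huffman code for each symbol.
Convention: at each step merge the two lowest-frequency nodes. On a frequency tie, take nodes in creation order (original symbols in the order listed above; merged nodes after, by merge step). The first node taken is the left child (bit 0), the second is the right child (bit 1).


Huffman tree construction:
Step 1: Merge F(6) + D(6) = 12
Step 2: Merge I(11) + (F+D)(12) = 23
Step 3: Merge C(22) + H(23) = 45
Step 4: Merge (I+(F+D))(23) + B(28) = 51
Step 5: Merge (C+H)(45) + ((I+(F+D))+B)(51) = 96
Read each symbol's code off the tree from the root (left child = 0, right child = 1).

Codes:
  C: 00 (length 2)
  I: 100 (length 3)
  H: 01 (length 2)
  F: 1010 (length 4)
  D: 1011 (length 4)
  B: 11 (length 2)
Average code length: 227/96 = 2.3646 bits/symbol


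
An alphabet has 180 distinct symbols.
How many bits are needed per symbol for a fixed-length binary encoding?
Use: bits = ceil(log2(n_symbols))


log2(180) = 7.4919
Bracket: 2^7 = 128 < 180 <= 2^8 = 256
So ceil(log2(180)) = 8

bits = ceil(log2(180)) = ceil(7.4919) = 8 bits


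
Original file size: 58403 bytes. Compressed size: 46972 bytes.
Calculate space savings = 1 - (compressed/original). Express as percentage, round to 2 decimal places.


ratio = compressed/original = 46972/58403 = 0.804274
savings = 1 - ratio = 1 - 0.804274 = 0.195726
as a percentage: 0.195726 * 100 = 19.57%

Space savings = 1 - 46972/58403 = 19.57%


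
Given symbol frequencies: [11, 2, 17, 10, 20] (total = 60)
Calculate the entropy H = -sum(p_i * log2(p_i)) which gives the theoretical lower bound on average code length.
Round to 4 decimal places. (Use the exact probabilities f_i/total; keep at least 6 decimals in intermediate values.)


Per-symbol terms -p_i * log2(p_i) with p_i = f_i/60:
  p = 11/60 = 0.183333: log2(p) = -2.447459, -p*log2(p) = 0.448701
  p = 2/60 = 0.033333: log2(p) = -4.906891, -p*log2(p) = 0.163563
  p = 17/60 = 0.283333: log2(p) = -1.819428, -p*log2(p) = 0.515505
  p = 10/60 = 0.166667: log2(p) = -2.584963, -p*log2(p) = 0.430827
  p = 20/60 = 0.333333: log2(p) = -1.584963, -p*log2(p) = 0.528321
H = 0.448701 + 0.163563 + 0.515505 + 0.430827 + 0.528321 = 2.086917

H = 2.0869 bits/symbol


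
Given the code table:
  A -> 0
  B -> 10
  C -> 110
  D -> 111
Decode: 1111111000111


Decoding:
111 -> D
111 -> D
10 -> B
0 -> A
0 -> A
111 -> D


Result: DDBAAD


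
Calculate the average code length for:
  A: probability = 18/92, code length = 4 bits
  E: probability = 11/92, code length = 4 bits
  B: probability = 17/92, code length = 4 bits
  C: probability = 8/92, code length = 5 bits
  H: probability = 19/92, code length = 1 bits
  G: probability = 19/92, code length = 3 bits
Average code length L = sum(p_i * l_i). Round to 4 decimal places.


Weighted contributions p_i * l_i:
  A: (18/92) * 4 = 72/92
  E: (11/92) * 4 = 44/92
  B: (17/92) * 4 = 68/92
  C: (8/92) * 5 = 40/92
  H: (19/92) * 1 = 19/92
  G: (19/92) * 3 = 57/92
Sum = (72 + 44 + 68 + 40 + 19 + 57)/92 = 300/92

L = 300/92 = 3.2609 bits/symbol


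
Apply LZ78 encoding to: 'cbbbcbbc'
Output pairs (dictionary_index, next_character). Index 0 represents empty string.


LZ78 encoding steps:
Dictionary: {0: ''}
Step 1: w='' (idx 0), next='c' -> output (0, 'c'), add 'c' as idx 1
Step 2: w='' (idx 0), next='b' -> output (0, 'b'), add 'b' as idx 2
Step 3: w='b' (idx 2), next='b' -> output (2, 'b'), add 'bb' as idx 3
Step 4: w='c' (idx 1), next='b' -> output (1, 'b'), add 'cb' as idx 4
Step 5: w='b' (idx 2), next='c' -> output (2, 'c'), add 'bc' as idx 5


Encoded: [(0, 'c'), (0, 'b'), (2, 'b'), (1, 'b'), (2, 'c')]


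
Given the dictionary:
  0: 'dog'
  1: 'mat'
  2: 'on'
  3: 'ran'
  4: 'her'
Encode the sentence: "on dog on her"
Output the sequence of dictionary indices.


Look up each word in the dictionary:
  'on' -> 2
  'dog' -> 0
  'on' -> 2
  'her' -> 4

Encoded: [2, 0, 2, 4]


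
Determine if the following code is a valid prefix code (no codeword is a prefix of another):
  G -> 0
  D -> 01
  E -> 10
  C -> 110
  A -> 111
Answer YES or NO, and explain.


Checking each pair (does one codeword prefix another?):
  G='0' vs D='01': prefix -- VIOLATION

NO -- this is NOT a valid prefix code. G (0) is a prefix of D (01).


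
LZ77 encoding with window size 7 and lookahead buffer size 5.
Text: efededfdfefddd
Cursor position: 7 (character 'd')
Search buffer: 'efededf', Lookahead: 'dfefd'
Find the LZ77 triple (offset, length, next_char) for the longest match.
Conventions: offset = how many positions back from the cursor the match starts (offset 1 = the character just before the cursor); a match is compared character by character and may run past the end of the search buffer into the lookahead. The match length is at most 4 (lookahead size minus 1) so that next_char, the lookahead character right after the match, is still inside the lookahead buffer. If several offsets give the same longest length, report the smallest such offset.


Try each offset into the search buffer:
  offset=1 (pos 6, char 'f'): match length 0
  offset=2 (pos 5, char 'd'): match length 2
  offset=3 (pos 4, char 'e'): match length 0
  offset=4 (pos 3, char 'd'): match length 1
  offset=5 (pos 2, char 'e'): match length 0
  offset=6 (pos 1, char 'f'): match length 0
  offset=7 (pos 0, char 'e'): match length 0
Longest match has length 2 at offset 2.
next_char = character at position 7 + 2 = 9 -> 'e'

Best match: offset=2, length=2 (matching 'df' starting at position 5)
LZ77 triple: (2, 2, 'e')


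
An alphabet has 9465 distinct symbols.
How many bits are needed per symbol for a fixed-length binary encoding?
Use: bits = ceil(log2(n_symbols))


log2(9465) = 13.2084
Bracket: 2^13 = 8192 < 9465 <= 2^14 = 16384
So ceil(log2(9465)) = 14

bits = ceil(log2(9465)) = ceil(13.2084) = 14 bits


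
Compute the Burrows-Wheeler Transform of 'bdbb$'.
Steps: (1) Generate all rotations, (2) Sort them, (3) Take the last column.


Rotations (sorted):
  0: $bdbb -> last char: b
  1: b$bdb -> last char: b
  2: bb$bd -> last char: d
  3: bdbb$ -> last char: $
  4: dbb$b -> last char: b


BWT = bbd$b


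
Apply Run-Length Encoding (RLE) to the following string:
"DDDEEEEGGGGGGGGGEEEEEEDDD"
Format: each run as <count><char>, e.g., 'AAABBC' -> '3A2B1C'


Scanning runs left to right:
  i=0: run of 'D' x 3 -> '3D'
  i=3: run of 'E' x 4 -> '4E'
  i=7: run of 'G' x 9 -> '9G'
  i=16: run of 'E' x 6 -> '6E'
  i=22: run of 'D' x 3 -> '3D'

RLE = 3D4E9G6E3D


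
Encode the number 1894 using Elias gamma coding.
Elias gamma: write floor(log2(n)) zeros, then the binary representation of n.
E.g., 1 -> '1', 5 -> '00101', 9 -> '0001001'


num_bits = floor(log2(1894)) + 1 = 11
leading_zeros = num_bits - 1 = 10
binary(1894) = 11101100110

Elias gamma(1894) = '0000000000' + '11101100110' = 000000000011101100110 (21 bits)


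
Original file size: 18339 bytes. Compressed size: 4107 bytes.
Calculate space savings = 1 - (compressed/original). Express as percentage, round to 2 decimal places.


ratio = compressed/original = 4107/18339 = 0.223949
savings = 1 - ratio = 1 - 0.223949 = 0.776051
as a percentage: 0.776051 * 100 = 77.61%

Space savings = 1 - 4107/18339 = 77.61%


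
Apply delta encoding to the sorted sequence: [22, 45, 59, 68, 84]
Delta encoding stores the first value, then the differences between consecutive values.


First value: 22
Deltas:
  45 - 22 = 23
  59 - 45 = 14
  68 - 59 = 9
  84 - 68 = 16


Delta encoded: [22, 23, 14, 9, 16]


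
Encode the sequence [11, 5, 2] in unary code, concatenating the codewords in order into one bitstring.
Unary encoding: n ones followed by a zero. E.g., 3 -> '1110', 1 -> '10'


Encode each number as n ones followed by a terminating 0:
  11 -> 111111111110 (12 bits)
  5 -> 111110 (6 bits)
  2 -> 110 (3 bits)
Total length = 12 + 6 + 3 = 21 bits.

Unary([11, 5, 2]) = 111111111110111110110 (21 bits)


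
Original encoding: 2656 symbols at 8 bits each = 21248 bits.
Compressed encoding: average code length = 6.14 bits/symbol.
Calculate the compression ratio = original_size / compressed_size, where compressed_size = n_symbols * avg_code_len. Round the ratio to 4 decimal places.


original_size = n_symbols * orig_bits = 2656 * 8 = 21248 bits
compressed_size = n_symbols * avg_code_len = 2656 * 6.14 = 16307.84 bits
ratio = original_size / compressed_size = 21248 / 16307.84 = 1.3029

Compression ratio = 1.3029


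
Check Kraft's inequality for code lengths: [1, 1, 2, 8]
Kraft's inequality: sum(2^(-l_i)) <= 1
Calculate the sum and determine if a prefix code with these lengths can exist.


Sum = 2^(-1) + 2^(-1) + 2^(-2) + 2^(-8)
    = 0.5 + 0.5 + 0.25 + 0.00390625
    = 321/256 = 1.25390625
Since 1.25390625 > 1, Kraft's inequality is NOT satisfied.
A prefix code with these lengths CANNOT exist.

Kraft sum = 1.25390625. Not satisfied.


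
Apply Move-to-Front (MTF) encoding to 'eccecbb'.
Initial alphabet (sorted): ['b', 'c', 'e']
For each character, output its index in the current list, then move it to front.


MTF encoding:
'e': index 2 in ['b', 'c', 'e'] -> ['e', 'b', 'c']
'c': index 2 in ['e', 'b', 'c'] -> ['c', 'e', 'b']
'c': index 0 in ['c', 'e', 'b'] -> ['c', 'e', 'b']
'e': index 1 in ['c', 'e', 'b'] -> ['e', 'c', 'b']
'c': index 1 in ['e', 'c', 'b'] -> ['c', 'e', 'b']
'b': index 2 in ['c', 'e', 'b'] -> ['b', 'c', 'e']
'b': index 0 in ['b', 'c', 'e'] -> ['b', 'c', 'e']


Output: [2, 2, 0, 1, 1, 2, 0]


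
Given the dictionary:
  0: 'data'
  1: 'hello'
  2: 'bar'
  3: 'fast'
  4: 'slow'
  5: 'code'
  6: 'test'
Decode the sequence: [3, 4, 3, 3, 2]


Look up each index in the dictionary:
  3 -> 'fast'
  4 -> 'slow'
  3 -> 'fast'
  3 -> 'fast'
  2 -> 'bar'

Decoded: "fast slow fast fast bar"


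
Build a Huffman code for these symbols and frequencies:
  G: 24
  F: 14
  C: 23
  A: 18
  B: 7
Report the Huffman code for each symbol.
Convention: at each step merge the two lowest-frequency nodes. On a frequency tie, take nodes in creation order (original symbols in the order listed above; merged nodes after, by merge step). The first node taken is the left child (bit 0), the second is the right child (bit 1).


Huffman tree construction:
Step 1: Merge B(7) + F(14) = 21
Step 2: Merge A(18) + (B+F)(21) = 39
Step 3: Merge C(23) + G(24) = 47
Step 4: Merge (A+(B+F))(39) + (C+G)(47) = 86
Read each symbol's code off the tree from the root (left child = 0, right child = 1).

Codes:
  G: 11 (length 2)
  F: 011 (length 3)
  C: 10 (length 2)
  A: 00 (length 2)
  B: 010 (length 3)
Average code length: 193/86 = 2.2442 bits/symbol


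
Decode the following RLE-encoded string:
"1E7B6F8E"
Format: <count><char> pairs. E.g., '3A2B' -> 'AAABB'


Expanding each <count><char> pair:
  1E -> 'E'
  7B -> 'BBBBBBB'
  6F -> 'FFFFFF'
  8E -> 'EEEEEEEE'

Decoded = EBBBBBBBFFFFFFEEEEEEEE


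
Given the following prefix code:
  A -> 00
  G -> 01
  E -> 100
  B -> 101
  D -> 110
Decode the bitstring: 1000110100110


Decoding step by step:
Bits 100 -> E
Bits 01 -> G
Bits 101 -> B
Bits 00 -> A
Bits 110 -> D


Decoded message: EGBAD


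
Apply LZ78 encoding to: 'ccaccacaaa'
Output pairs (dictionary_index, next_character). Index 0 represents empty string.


LZ78 encoding steps:
Dictionary: {0: ''}
Step 1: w='' (idx 0), next='c' -> output (0, 'c'), add 'c' as idx 1
Step 2: w='c' (idx 1), next='a' -> output (1, 'a'), add 'ca' as idx 2
Step 3: w='c' (idx 1), next='c' -> output (1, 'c'), add 'cc' as idx 3
Step 4: w='' (idx 0), next='a' -> output (0, 'a'), add 'a' as idx 4
Step 5: w='ca' (idx 2), next='a' -> output (2, 'a'), add 'caa' as idx 5
Step 6: w='a' (idx 4), end of input -> output (4, '')


Encoded: [(0, 'c'), (1, 'a'), (1, 'c'), (0, 'a'), (2, 'a'), (4, '')]


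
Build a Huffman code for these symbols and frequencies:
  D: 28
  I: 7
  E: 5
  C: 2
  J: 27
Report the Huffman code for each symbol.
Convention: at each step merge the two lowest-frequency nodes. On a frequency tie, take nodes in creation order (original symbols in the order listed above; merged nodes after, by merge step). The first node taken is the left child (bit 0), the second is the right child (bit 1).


Huffman tree construction:
Step 1: Merge C(2) + E(5) = 7
Step 2: Merge I(7) + (C+E)(7) = 14
Step 3: Merge (I+(C+E))(14) + J(27) = 41
Step 4: Merge D(28) + ((I+(C+E))+J)(41) = 69
Read each symbol's code off the tree from the root (left child = 0, right child = 1).

Codes:
  D: 0 (length 1)
  I: 100 (length 3)
  E: 1011 (length 4)
  C: 1010 (length 4)
  J: 11 (length 2)
Average code length: 131/69 = 1.8986 bits/symbol


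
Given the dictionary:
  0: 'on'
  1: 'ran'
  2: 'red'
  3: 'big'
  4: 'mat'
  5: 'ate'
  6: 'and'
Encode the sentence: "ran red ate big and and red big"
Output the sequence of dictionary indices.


Look up each word in the dictionary:
  'ran' -> 1
  'red' -> 2
  'ate' -> 5
  'big' -> 3
  'and' -> 6
  'and' -> 6
  'red' -> 2
  'big' -> 3

Encoded: [1, 2, 5, 3, 6, 6, 2, 3]


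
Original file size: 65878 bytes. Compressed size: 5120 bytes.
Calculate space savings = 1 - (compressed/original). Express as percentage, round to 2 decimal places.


ratio = compressed/original = 5120/65878 = 0.077719
savings = 1 - ratio = 1 - 0.077719 = 0.922281
as a percentage: 0.922281 * 100 = 92.23%

Space savings = 1 - 5120/65878 = 92.23%


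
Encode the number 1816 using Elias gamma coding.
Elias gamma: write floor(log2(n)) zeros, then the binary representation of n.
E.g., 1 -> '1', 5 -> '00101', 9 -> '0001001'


num_bits = floor(log2(1816)) + 1 = 11
leading_zeros = num_bits - 1 = 10
binary(1816) = 11100011000

Elias gamma(1816) = '0000000000' + '11100011000' = 000000000011100011000 (21 bits)


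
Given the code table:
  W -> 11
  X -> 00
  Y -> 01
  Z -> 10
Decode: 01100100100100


Decoding:
01 -> Y
10 -> Z
01 -> Y
00 -> X
10 -> Z
01 -> Y
00 -> X


Result: YZYXZYX


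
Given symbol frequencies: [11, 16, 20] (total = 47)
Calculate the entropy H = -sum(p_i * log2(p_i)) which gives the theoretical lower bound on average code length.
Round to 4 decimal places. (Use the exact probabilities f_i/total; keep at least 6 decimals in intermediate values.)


Per-symbol terms -p_i * log2(p_i) with p_i = f_i/47:
  p = 11/47 = 0.234043: log2(p) = -2.095157, -p*log2(p) = 0.490356
  p = 16/47 = 0.340426: log2(p) = -1.554589, -p*log2(p) = 0.529222
  p = 20/47 = 0.425532: log2(p) = -1.232661, -p*log2(p) = 0.524536
H = 0.490356 + 0.529222 + 0.524536 = 1.544114

H = 1.5441 bits/symbol


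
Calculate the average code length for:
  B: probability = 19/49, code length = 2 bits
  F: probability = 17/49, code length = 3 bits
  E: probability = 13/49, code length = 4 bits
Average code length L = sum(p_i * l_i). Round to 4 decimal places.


Weighted contributions p_i * l_i:
  B: (19/49) * 2 = 38/49
  F: (17/49) * 3 = 51/49
  E: (13/49) * 4 = 52/49
Sum = (38 + 51 + 52)/49 = 141/49

L = 141/49 = 2.8776 bits/symbol


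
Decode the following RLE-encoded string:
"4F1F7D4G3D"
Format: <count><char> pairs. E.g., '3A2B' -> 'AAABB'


Expanding each <count><char> pair:
  4F -> 'FFFF'
  1F -> 'F'
  7D -> 'DDDDDDD'
  4G -> 'GGGG'
  3D -> 'DDD'

Decoded = FFFFFDDDDDDDGGGGDDD


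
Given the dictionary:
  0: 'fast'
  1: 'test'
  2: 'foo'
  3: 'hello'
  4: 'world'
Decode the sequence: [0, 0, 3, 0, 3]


Look up each index in the dictionary:
  0 -> 'fast'
  0 -> 'fast'
  3 -> 'hello'
  0 -> 'fast'
  3 -> 'hello'

Decoded: "fast fast hello fast hello"


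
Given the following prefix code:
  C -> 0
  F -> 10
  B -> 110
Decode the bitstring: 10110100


Decoding step by step:
Bits 10 -> F
Bits 110 -> B
Bits 10 -> F
Bits 0 -> C


Decoded message: FBFC


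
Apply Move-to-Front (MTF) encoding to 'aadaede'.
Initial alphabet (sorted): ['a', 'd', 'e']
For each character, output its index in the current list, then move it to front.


MTF encoding:
'a': index 0 in ['a', 'd', 'e'] -> ['a', 'd', 'e']
'a': index 0 in ['a', 'd', 'e'] -> ['a', 'd', 'e']
'd': index 1 in ['a', 'd', 'e'] -> ['d', 'a', 'e']
'a': index 1 in ['d', 'a', 'e'] -> ['a', 'd', 'e']
'e': index 2 in ['a', 'd', 'e'] -> ['e', 'a', 'd']
'd': index 2 in ['e', 'a', 'd'] -> ['d', 'e', 'a']
'e': index 1 in ['d', 'e', 'a'] -> ['e', 'd', 'a']


Output: [0, 0, 1, 1, 2, 2, 1]


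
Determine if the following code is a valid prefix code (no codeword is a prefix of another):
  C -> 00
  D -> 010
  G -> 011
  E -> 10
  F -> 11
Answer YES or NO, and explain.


Checking each pair (does one codeword prefix another?):
  C='00' vs D='010': no prefix
  C='00' vs G='011': no prefix
  C='00' vs E='10': no prefix
  C='00' vs F='11': no prefix
  D='010' vs C='00': no prefix
  D='010' vs G='011': no prefix
  D='010' vs E='10': no prefix
  D='010' vs F='11': no prefix
  G='011' vs C='00': no prefix
  G='011' vs D='010': no prefix
  G='011' vs E='10': no prefix
  G='011' vs F='11': no prefix
  E='10' vs C='00': no prefix
  E='10' vs D='010': no prefix
  E='10' vs G='011': no prefix
  E='10' vs F='11': no prefix
  F='11' vs C='00': no prefix
  F='11' vs D='010': no prefix
  F='11' vs G='011': no prefix
  F='11' vs E='10': no prefix
No violation found over all pairs.

YES -- this is a valid prefix code. No codeword is a prefix of any other codeword.


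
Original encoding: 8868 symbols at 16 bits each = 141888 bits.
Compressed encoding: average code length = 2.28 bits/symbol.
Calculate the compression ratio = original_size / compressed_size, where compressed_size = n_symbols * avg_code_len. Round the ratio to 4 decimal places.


original_size = n_symbols * orig_bits = 8868 * 16 = 141888 bits
compressed_size = n_symbols * avg_code_len = 8868 * 2.28 = 20219.04 bits
ratio = original_size / compressed_size = 141888 / 20219.04 = 7.0175

Compression ratio = 7.0175


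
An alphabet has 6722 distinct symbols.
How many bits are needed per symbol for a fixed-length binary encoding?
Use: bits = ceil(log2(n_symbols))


log2(6722) = 12.7147
Bracket: 2^12 = 4096 < 6722 <= 2^13 = 8192
So ceil(log2(6722)) = 13

bits = ceil(log2(6722)) = ceil(12.7147) = 13 bits


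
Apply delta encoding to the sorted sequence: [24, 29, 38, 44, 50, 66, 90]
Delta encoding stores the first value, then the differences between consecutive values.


First value: 24
Deltas:
  29 - 24 = 5
  38 - 29 = 9
  44 - 38 = 6
  50 - 44 = 6
  66 - 50 = 16
  90 - 66 = 24


Delta encoded: [24, 5, 9, 6, 6, 16, 24]


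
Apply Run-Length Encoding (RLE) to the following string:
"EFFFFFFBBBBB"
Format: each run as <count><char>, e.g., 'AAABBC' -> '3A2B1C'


Scanning runs left to right:
  i=0: run of 'E' x 1 -> '1E'
  i=1: run of 'F' x 6 -> '6F'
  i=7: run of 'B' x 5 -> '5B'

RLE = 1E6F5B


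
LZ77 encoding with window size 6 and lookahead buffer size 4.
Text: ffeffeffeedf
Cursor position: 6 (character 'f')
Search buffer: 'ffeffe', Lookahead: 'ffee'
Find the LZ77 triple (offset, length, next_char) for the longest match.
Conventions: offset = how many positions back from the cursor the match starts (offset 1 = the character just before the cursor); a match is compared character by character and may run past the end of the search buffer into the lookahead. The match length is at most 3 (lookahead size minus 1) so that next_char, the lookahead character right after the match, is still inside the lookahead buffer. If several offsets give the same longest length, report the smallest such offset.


Try each offset into the search buffer:
  offset=1 (pos 5, char 'e'): match length 0
  offset=2 (pos 4, char 'f'): match length 1
  offset=3 (pos 3, char 'f'): match length 3
  offset=4 (pos 2, char 'e'): match length 0
  offset=5 (pos 1, char 'f'): match length 1
  offset=6 (pos 0, char 'f'): match length 3
Longest match has length 3, found at offsets 3, 6; take the smallest, offset 3.
next_char = character at position 6 + 3 = 9 -> 'e'

Best match: offset=3, length=3 (matching 'ffe' starting at position 3)
LZ77 triple: (3, 3, 'e')


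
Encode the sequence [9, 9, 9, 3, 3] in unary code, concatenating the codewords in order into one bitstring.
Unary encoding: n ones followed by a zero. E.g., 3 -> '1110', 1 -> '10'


Encode each number as n ones followed by a terminating 0:
  9 -> 1111111110 (10 bits)
  9 -> 1111111110 (10 bits)
  9 -> 1111111110 (10 bits)
  3 -> 1110 (4 bits)
  3 -> 1110 (4 bits)
Total length = 10 + 10 + 10 + 4 + 4 = 38 bits.

Unary([9, 9, 9, 3, 3]) = 11111111101111111110111111111011101110 (38 bits)


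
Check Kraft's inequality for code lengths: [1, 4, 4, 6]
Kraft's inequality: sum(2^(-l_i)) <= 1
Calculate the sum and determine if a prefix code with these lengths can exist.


Sum = 2^(-1) + 2^(-4) + 2^(-4) + 2^(-6)
    = 0.5 + 0.0625 + 0.0625 + 0.015625
    = 41/64 = 0.640625
Since 0.640625 <= 1, Kraft's inequality IS satisfied.
A prefix code with these lengths CAN exist.

Kraft sum = 0.640625. Satisfied.


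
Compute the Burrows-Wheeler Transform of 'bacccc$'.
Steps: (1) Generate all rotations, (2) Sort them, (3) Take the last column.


Rotations (sorted):
  0: $bacccc -> last char: c
  1: acccc$b -> last char: b
  2: bacccc$ -> last char: $
  3: c$baccc -> last char: c
  4: cc$bacc -> last char: c
  5: ccc$bac -> last char: c
  6: cccc$ba -> last char: a


BWT = cb$ccca


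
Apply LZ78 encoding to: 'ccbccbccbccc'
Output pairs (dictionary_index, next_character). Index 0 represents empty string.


LZ78 encoding steps:
Dictionary: {0: ''}
Step 1: w='' (idx 0), next='c' -> output (0, 'c'), add 'c' as idx 1
Step 2: w='c' (idx 1), next='b' -> output (1, 'b'), add 'cb' as idx 2
Step 3: w='c' (idx 1), next='c' -> output (1, 'c'), add 'cc' as idx 3
Step 4: w='' (idx 0), next='b' -> output (0, 'b'), add 'b' as idx 4
Step 5: w='cc' (idx 3), next='b' -> output (3, 'b'), add 'ccb' as idx 5
Step 6: w='cc' (idx 3), next='c' -> output (3, 'c'), add 'ccc' as idx 6


Encoded: [(0, 'c'), (1, 'b'), (1, 'c'), (0, 'b'), (3, 'b'), (3, 'c')]
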